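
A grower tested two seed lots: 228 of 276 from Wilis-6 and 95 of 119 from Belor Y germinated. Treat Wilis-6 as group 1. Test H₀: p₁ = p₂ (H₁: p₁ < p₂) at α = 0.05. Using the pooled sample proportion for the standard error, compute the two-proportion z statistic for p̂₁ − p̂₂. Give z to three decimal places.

z = 0.656

p̂₁ = 228/276 = 0.82609, p̂₂ = 95/119 = 0.79832.
Pooled p̂ = (228+95)/(276+119) = 323/395 = 0.81772.
SE = √(0.149053 × 0.0120265) = 0.04234.
z = (0.82609 − 0.79832)/0.04234 = 0.02777/0.04234 = 0.656.
p-value = P(Z < 0.656) ≈ 0.7440; since p > α = 0.05, fail to reject H₀.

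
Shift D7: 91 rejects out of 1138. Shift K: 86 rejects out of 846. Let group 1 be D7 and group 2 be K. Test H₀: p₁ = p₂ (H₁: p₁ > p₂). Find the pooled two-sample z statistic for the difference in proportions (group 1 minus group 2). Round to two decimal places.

p̂₁ = 91/1138 = 0.0800, p̂₂ = 86/846 = 0.1017.
Pooled p̂ = (91+86)/(1138+846) = 177/1984 = 0.0892.
SE = √(0.0812546 × 0.00206077) = 0.0129.
z = (0.0800 − 0.1017)/0.0129 = -0.0217/0.0129 = -1.68.

z = -1.68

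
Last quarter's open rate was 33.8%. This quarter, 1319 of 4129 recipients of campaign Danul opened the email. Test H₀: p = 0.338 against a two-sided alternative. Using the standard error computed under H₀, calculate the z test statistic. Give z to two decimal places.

z = -2.52

p̂ = 1319/4129 ≈ 0.31945.
Standard error under H₀: √(0.338×0.662/4129) = 0.00736.
z = (0.31945 − 0.338)/0.00736 = -0.01855/0.00736 = -2.52.
Two-sided p-value ≈ 2·Φ(−2.520) = 0.0117.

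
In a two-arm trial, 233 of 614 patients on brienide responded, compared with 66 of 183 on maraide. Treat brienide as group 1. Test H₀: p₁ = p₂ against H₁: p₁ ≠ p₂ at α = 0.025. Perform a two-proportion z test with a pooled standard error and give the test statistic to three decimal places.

z = 0.462

p̂₁ = 233/614 ≈ 0.37948, p̂₂ = 66/183 ≈ 0.36066.
Pooled p̂ = (233+66)/(614+183) = 299/797 = 0.37516.
SE = √(p̂(1−p̂)(1/n₁+1/n₂)) = √(0.37516·0.62484·0.00709315) = √(0.00166273) = 0.04078.
z = (0.37948 − 0.36066)/0.04078 = 0.01882/0.04078 = 0.462.
Two-sided p-value ≈ 2·Φ(−0.462) = 0.6444; since p > α = 0.025, fail to reject H₀.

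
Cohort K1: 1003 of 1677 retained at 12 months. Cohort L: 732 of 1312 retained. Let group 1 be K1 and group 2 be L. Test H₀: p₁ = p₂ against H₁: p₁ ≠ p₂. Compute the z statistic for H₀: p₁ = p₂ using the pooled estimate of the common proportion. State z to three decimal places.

p̂₁ = 1003/1677 ≈ 0.59809, p̂₂ = 732/1312 ≈ 0.55793.
Pooled p̂ = (1003+732)/(1677+1312) = 1735/2989 = 0.58046.
SE = √(p̂(1−p̂)(1/n₁+1/n₂)) = √(0.58046·0.41954·0.0013585) = √(0.000330829) = 0.01819.
z = (0.59809 − 0.55793)/0.01819 = 0.04016/0.01819 = 2.208.
Two-sided p-value ≈ 2·Φ(−2.208) = 0.0272.

z = 2.208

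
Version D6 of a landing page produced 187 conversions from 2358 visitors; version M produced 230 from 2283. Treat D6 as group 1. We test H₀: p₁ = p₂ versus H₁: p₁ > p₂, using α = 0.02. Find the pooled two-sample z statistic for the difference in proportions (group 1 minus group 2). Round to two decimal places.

p̂₁ = 187/2358 = 0.0793, p̂₂ = 230/2283 = 0.1007.
Pooled p̂ = (187+230)/(2358+2283) = 417/4641 = 0.0899.
SE = √(0.0817781 × 0.000862108) = 0.0084.
z = (0.0793 − 0.1007)/0.0084 = -0.0214/0.0084 = -2.55.
p-value = P(Z > -2.553) ≈ 0.9947. With α = 0.02, fail to reject H₀.

z = -2.55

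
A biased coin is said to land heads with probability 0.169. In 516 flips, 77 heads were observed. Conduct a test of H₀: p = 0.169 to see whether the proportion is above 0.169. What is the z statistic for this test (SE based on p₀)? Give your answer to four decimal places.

z = -1.1987

p̂ = 77/516 ≈ 0.1492248.
Standard error under H₀: √(0.169×0.831/516) = 0.0164975.
z = (0.1492248 − 0.169)/0.0164975 = -0.0197752/0.0164975 = -1.1987.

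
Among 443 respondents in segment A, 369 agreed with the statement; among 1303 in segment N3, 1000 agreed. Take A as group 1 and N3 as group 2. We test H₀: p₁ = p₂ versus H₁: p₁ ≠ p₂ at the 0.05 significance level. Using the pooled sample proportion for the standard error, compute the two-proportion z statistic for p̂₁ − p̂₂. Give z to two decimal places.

p̂₁ = 369/443 ≈ 0.83296, p̂₂ = 1000/1303 ≈ 0.76746.
Pooled p̂ = (369+1000)/(443+1303) = 1369/1746 = 0.78408.
SE = √(0.1693 × 0.0030248) = 0.02263.
z = (0.83296 − 0.76746)/0.02263 = 0.06550/0.02263 = 2.89.
p-value = 2·P(Z > 2.894) ≈ 0.0038, so at α = 0.05 we reject H₀.

z = 2.89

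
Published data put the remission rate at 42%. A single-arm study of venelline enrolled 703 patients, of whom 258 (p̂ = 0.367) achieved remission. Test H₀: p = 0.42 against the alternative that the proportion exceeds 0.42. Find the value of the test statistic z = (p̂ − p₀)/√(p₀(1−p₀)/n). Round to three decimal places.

p̂ = 258/703 ≈ 0.366999.
Standard error under H₀: √(0.42×0.58/703) = 0.018615.
z = (0.366999 − 0.42)/0.018615 = -0.053001/0.018615 = -2.847.
p-value = P(Z > -2.847) ≈ 0.9978.

z = -2.847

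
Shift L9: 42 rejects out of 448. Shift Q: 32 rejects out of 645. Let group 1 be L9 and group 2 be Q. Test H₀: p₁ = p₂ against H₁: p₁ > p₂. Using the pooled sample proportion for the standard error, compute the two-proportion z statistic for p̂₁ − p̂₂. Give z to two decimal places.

z = 2.86

p̂₁ = 42/448 = 0.09375, p̂₂ = 32/645 = 0.04961.
Pooled p̂ = (42+32)/(448+645) = 74/1093 = 0.06770.
SE = √(0.0631198 × 0.00378253) = 0.01545.
z = (0.09375 − 0.04961)/0.01545 = 0.04414/0.01545 = 2.86.
p-value = P(Z > 2.857) ≈ 0.0021.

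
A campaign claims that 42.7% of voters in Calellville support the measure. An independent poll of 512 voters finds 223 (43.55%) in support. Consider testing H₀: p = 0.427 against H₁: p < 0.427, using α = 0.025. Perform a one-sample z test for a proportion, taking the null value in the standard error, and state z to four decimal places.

z = 0.3910

p̂ = 223/512 ≈ 0.435547.
Standard error under H₀: √(0.427×0.573/512) = 0.021860.
z = (0.435547 − 0.427)/0.021860 = 0.008547/0.021860 = 0.3910.
p-value = P(Z < 0.391) ≈ 0.6521; since p > α = 0.025, fail to reject H₀.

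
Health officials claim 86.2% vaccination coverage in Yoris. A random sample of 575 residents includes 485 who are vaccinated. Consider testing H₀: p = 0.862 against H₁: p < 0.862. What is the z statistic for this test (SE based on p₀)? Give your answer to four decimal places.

p̂ = 485/575 ≈ 0.8434783.
Standard error under H₀: √(0.862×0.138/575) = 0.0143833.
z = (0.8434783 − 0.862)/0.0143833 = -0.0185217/0.0143833 = -1.2877.
p-value = P(Z < -1.288) ≈ 0.0989.

z = -1.2877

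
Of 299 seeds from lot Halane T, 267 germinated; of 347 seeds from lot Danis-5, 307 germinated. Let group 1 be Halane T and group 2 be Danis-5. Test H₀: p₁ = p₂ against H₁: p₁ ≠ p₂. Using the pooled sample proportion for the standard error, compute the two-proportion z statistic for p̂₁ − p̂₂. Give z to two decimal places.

z = 0.33

p̂₁ = 267/299 = 0.8930, p̂₂ = 307/347 = 0.8847.
Pooled p̂ = (267+307)/(299+347) = 574/646 = 0.8885.
SE = √(p̂(1−p̂)(1/n₁+1/n₂)) = √(0.8885·0.1115·0.00622633) = √(0.000616611) = 0.0248.
z = (0.8930 − 0.8847)/0.0248 = 0.0083/0.0248 = 0.33.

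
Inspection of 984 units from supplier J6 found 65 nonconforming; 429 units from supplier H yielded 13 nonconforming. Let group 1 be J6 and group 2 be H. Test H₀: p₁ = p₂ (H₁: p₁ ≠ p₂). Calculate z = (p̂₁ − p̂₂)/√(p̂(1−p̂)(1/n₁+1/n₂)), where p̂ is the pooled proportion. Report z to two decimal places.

z = 2.71

p̂₁ = 65/984 = 0.0661, p̂₂ = 13/429 = 0.0303.
Pooled p̂ = (65+13)/(984+429) = 78/1413 = 0.0552.
SE = √(0.0521545 × 0.00334726) = 0.0132.
z = (0.0661 − 0.0303)/0.0132 = 0.0358/0.0132 = 2.71.
Two-sided p-value ≈ 2·Φ(−2.706) = 0.0068.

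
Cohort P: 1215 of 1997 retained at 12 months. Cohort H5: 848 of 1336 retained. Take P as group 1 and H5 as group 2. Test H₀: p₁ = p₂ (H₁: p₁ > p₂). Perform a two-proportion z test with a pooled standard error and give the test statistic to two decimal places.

z = -1.53

p̂₁ = 1215/1997 ≈ 0.6084, p̂₂ = 848/1336 ≈ 0.6347.
Pooled p̂ = (1215+848)/(1997+1336) = 2063/3333 = 0.6190.
SE = √(p̂(1−p̂)(1/n₁+1/n₂)) = √(0.6190·0.3810·0.00124925) = √(0.000294634) = 0.0172.
z = (0.6084 − 0.6347)/0.0172 = -0.0263/0.0172 = -1.53.
p-value = P(Z > -1.533) ≈ 0.9374.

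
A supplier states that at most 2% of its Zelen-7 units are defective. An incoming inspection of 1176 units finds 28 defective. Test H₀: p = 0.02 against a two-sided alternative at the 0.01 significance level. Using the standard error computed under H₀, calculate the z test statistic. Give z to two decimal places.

z = 0.93

p̂ = 28/1176 ≈ 0.0238.
Under H₀, SE = √(0.02·0.98/1176) = √(1.66667e-05) = 0.0041.
z = (0.0238 − 0.02)/0.0041 = 0.0038/0.0041 = 0.93.
Two-sided p-value ≈ 2·Φ(−0.933) = 0.3507; since p > α = 0.01, fail to reject H₀.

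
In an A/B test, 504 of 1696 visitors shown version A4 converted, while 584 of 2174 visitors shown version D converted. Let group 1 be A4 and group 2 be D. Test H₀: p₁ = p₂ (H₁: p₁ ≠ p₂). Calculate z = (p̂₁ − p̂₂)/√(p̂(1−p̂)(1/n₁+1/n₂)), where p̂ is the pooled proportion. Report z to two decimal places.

p̂₁ = 504/1696 ≈ 0.2972, p̂₂ = 584/2174 ≈ 0.2686.
Pooled p̂ = (504+584)/(1696+2174) = 1088/3870 = 0.2811.
SE = √(p̂(1−p̂)(1/n₁+1/n₂)) = √(0.2811·0.7189·0.0010496) = √(0.000212124) = 0.0146.
z = (0.2972 − 0.2686)/0.0146 = 0.0286/0.0146 = 1.96.
Two-sided p-value ≈ 2·Φ(−1.960) = 0.0500.

z = 1.96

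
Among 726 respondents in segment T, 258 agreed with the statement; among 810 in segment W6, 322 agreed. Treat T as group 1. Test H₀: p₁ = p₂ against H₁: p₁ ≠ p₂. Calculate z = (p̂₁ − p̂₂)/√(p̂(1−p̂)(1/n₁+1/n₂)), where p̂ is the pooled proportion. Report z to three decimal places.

z = -1.702

p̂₁ = 258/726 = 0.355372, p̂₂ = 322/810 = 0.397531.
Pooled p̂ = (258+322)/(726+810) = 580/1536 = 0.377604.
SE = √(p̂(1−p̂)(1/n₁+1/n₂)) = √(0.377604·0.622396·0.00261198) = √(0.000613865) = 0.024776.
z = (0.355372 − 0.397531)/0.024776 = -0.042159/0.024776 = -1.702.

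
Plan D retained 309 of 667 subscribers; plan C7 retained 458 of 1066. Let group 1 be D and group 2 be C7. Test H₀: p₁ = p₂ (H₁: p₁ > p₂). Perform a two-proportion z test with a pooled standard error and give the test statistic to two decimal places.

p̂₁ = 309/667 = 0.46327, p̂₂ = 458/1066 = 0.42964.
Pooled p̂ = (309+458)/(667+1066) = 767/1733 = 0.44259.
SE = √(p̂(1−p̂)(1/n₁+1/n₂)) = √(0.44259·0.55741·0.00243734) = √(0.0006013) = 0.02452.
z = (0.46327 − 0.42964)/0.02452 = 0.03363/0.02452 = 1.37.
p-value = P(Z > 1.371) ≈ 0.0851.

z = 1.37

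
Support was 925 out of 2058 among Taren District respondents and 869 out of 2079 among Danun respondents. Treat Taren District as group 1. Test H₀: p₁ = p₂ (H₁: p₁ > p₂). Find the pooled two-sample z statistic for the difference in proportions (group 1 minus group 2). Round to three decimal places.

p̂₁ = 925/2058 ≈ 0.44947, p̂₂ = 869/2079 ≈ 0.41799.
Pooled p̂ = (925+869)/(2058+2079) = 1794/4137 = 0.43365.
SE = √(p̂(1−p̂)(1/n₁+1/n₂)) = √(0.43365·0.56635·0.000966909) = √(0.00023747) = 0.01541.
z = (0.44947 − 0.41799)/0.01541 = 0.03148/0.01541 = 2.043.

z = 2.043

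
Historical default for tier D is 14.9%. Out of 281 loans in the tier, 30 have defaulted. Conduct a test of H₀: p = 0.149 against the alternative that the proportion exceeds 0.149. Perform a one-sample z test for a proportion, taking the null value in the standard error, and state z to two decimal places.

z = -1.99

p̂ = 30/281 ≈ 0.1068.
Under H₀, SE = √(0.149·0.851/281) = √(0.000451242) = 0.0212.
z = (0.1068 − 0.149)/0.0212 = -0.0422/0.0212 = -1.99.
p-value = P(Z > -1.988) ≈ 0.9766.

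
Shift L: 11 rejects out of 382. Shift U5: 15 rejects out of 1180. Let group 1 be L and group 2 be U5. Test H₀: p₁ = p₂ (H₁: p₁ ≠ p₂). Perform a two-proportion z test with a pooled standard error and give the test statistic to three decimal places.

p̂₁ = 11/382 ≈ 0.028796, p̂₂ = 15/1180 ≈ 0.012712.
Pooled p̂ = (11+15)/(382+1180) = 26/1562 = 0.016645.
SE = √(0.0163683 × 0.00346526) = 0.007531.
z = (0.028796 − 0.012712)/0.007531 = 0.016084/0.007531 = 2.136.
p-value = 2·P(Z > 2.136) ≈ 0.0327.

z = 2.136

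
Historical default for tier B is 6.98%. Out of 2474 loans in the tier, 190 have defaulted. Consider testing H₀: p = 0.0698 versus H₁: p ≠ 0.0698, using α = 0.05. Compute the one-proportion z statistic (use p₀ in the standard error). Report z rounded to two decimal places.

z = 1.37

p̂ = 190/2474 ≈ 0.0768.
SE = √(p₀(1−p₀)/n) = √(0.064928/2474) = 0.0051.
z = (0.0768 − 0.0698)/0.0051 = 0.0070/0.0051 = 1.37.
Two-sided p-value ≈ 2·Φ(−1.366) = 0.1719; since p > α = 0.05, fail to reject H₀.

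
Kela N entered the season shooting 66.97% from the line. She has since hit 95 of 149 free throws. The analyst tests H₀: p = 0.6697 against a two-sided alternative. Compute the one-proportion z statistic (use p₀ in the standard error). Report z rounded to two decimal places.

p̂ = 95/149 ≈ 0.6376.
Standard error under H₀: √(0.6697×0.3303/149) = 0.0385.
z = (0.6376 − 0.6697)/0.0385 = -0.0321/0.0385 = -0.83.

z = -0.83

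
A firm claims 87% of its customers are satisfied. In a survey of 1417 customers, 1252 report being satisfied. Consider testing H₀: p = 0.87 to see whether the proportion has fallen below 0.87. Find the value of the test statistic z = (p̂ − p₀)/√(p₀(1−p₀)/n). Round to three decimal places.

p̂ = 1252/1417 ≈ 0.883557.
Under H₀, SE = √(0.87·0.13/1417) = √(7.98165e-05) = 0.008934.
z = (0.883557 − 0.87)/0.008934 = 0.013557/0.008934 = 1.517.

z = 1.517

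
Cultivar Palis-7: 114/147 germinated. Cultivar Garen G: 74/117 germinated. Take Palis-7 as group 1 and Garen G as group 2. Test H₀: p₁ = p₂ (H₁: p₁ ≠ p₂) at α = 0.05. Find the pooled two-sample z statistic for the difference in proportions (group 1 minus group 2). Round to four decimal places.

p̂₁ = 114/147 ≈ 0.775510, p̂₂ = 74/117 ≈ 0.632479.
Pooled p̂ = (114+74)/(147+117) = 188/264 = 0.712121.
SE = √(p̂(1−p̂)(1/n₁+1/n₂)) = √(0.712121·0.287879·0.0153497) = √(0.00314677) = 0.056096.
z = (0.775510 − 0.632479)/0.056096 = 0.143031/0.056096 = 2.5498.
Two-sided p-value ≈ 2·Φ(−2.550) = 0.0108, so at α = 0.05 we reject H₀.

z = 2.5498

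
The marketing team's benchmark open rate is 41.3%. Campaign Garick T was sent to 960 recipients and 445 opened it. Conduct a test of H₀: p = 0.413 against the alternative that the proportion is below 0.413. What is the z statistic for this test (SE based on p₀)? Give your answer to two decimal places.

z = 3.18

p̂ = 445/960 ≈ 0.4635.
Under H₀, SE = √(0.413·0.587/960) = √(0.000252532) = 0.0159.
z = (0.4635 − 0.413)/0.0159 = 0.0505/0.0159 = 3.18.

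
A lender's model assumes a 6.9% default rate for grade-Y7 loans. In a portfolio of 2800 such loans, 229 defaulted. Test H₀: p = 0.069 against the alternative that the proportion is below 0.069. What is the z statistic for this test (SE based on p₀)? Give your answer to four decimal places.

z = 2.6693

p̂ = 229/2800 = 0.081786.
Standard error under H₀: √(0.069×0.931/2800) = 0.004790.
z = (0.081786 − 0.069)/0.004790 = 0.012786/0.004790 = 2.6693.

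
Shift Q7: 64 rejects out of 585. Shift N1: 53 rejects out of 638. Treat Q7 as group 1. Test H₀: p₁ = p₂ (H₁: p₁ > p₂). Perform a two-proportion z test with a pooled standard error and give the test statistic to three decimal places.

p̂₁ = 64/585 = 0.10940, p̂₂ = 53/638 = 0.08307.
Pooled p̂ = (64+53)/(585+638) = 117/1223 = 0.09567.
SE = √(0.0865143 × 0.0032768) = 0.01684.
z = (0.10940 − 0.08307)/0.01684 = 0.02633/0.01684 = 1.564.
p-value = P(Z > 1.564) ≈ 0.0589.

z = 1.564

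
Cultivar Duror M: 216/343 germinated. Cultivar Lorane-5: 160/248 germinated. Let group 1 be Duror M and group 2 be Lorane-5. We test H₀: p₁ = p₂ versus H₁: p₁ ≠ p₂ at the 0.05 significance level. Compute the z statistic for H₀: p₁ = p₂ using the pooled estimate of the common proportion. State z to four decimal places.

z = -0.3846

p̂₁ = 216/343 = 0.629738, p̂₂ = 160/248 = 0.645161.
Pooled p̂ = (216+160)/(343+248) = 376/591 = 0.636210.
SE = √(0.231447 × 0.00694771) = 0.040100.
z = (0.629738 − 0.645161)/0.040100 = -0.015423/0.040100 = -0.3846.
p-value = 2·P(Z > 0.385) ≈ 0.7005; since p > α = 0.05, fail to reject H₀.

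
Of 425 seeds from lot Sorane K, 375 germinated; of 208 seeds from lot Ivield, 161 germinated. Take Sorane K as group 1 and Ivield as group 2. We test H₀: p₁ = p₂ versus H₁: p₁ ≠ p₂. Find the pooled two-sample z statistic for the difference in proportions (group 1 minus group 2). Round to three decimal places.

z = 3.553

p̂₁ = 375/425 = 0.88235, p̂₂ = 161/208 = 0.77404.
Pooled p̂ = (375+161)/(425+208) = 536/633 = 0.84676.
SE = √(0.129756 × 0.00716063) = 0.03048.
z = (0.88235 − 0.77404)/0.03048 = 0.10831/0.03048 = 3.553.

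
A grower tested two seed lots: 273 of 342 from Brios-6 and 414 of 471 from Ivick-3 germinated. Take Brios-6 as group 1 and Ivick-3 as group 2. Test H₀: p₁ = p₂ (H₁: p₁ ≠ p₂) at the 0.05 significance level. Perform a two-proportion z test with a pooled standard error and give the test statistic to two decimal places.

p̂₁ = 273/342 = 0.7982, p̂₂ = 414/471 = 0.8790.
Pooled p̂ = (273+414)/(342+471) = 687/813 = 0.8450.
SE = √(p̂(1−p̂)(1/n₁+1/n₂)) = √(0.8450·0.1550·0.00504712) = √(0.000660982) = 0.0257.
z = (0.7982 − 0.8790)/0.0257 = -0.0808/0.0257 = -3.14.
Two-sided p-value ≈ 2·Φ(−3.140) = 0.0017. With α = 0.05, reject H₀.

z = -3.14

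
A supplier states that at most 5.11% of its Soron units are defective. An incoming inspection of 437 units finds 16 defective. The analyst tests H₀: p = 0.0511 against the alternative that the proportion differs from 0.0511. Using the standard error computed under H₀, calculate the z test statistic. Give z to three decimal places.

p̂ = 16/437 ≈ 0.036613.
Standard error under H₀: √(0.0511×0.9489/437) = 0.010534.
z = (0.036613 − 0.0511)/0.010534 = -0.014487/0.010534 = -1.375.
Two-sided p-value ≈ 2·Φ(−1.375) = 0.1690.

z = -1.375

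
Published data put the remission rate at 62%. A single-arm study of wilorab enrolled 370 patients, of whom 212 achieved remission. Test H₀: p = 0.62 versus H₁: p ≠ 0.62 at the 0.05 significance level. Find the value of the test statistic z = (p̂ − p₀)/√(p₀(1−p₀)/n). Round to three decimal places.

p̂ = 212/370 = 0.57297.
Under H₀, SE = √(0.62·0.38/370) = √(0.000636757) = 0.02523.
z = (0.57297 − 0.62)/0.02523 = -0.04703/0.02523 = -1.864.
p-value = 2·P(Z > 1.864) ≈ 0.0624; since p > α = 0.05, fail to reject H₀.

z = -1.864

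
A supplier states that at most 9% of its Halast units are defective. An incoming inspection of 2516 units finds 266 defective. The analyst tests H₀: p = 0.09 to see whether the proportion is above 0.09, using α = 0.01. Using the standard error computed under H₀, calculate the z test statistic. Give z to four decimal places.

z = 2.7559

p̂ = 266/2516 = 0.1057234.
Standard error under H₀: √(0.09×0.91/2516) = 0.0057054.
z = (0.1057234 − 0.09)/0.0057054 = 0.0157234/0.0057054 = 2.7559.
p-value = P(Z > 2.756) ≈ 0.0029. With α = 0.01, reject H₀.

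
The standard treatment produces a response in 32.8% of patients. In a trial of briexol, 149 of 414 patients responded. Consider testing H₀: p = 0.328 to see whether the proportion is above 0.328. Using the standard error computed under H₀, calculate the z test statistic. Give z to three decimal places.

p̂ = 149/414 ≈ 0.35990.
Under H₀, SE = √(0.328·0.672/414) = √(0.000532406) = 0.02307.
z = (0.35990 − 0.328)/0.02307 = 0.03190/0.02307 = 1.383.
p-value = P(Z > 1.383) ≈ 0.0834.

z = 1.383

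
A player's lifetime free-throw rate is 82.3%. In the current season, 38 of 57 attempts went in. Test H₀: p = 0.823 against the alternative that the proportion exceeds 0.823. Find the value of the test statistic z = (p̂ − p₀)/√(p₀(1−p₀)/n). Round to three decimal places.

z = -3.092

p̂ = 38/57 ≈ 0.666667.
SE = √(p₀(1−p₀)/n) = √(0.14567/57) = 0.050553.
z = (0.666667 − 0.823)/0.050553 = -0.156333/0.050553 = -3.092.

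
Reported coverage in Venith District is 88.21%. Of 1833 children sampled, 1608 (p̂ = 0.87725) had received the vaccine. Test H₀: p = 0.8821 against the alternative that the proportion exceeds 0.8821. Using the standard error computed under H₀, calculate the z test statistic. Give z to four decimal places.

z = -0.6438

p̂ = 1608/1833 = 0.8772504.
Under H₀, SE = √(0.8821·0.1179/1833) = √(5.67374e-05) = 0.0075324.
z = (0.8772504 − 0.8821)/0.0075324 = -0.0048496/0.0075324 = -0.6438.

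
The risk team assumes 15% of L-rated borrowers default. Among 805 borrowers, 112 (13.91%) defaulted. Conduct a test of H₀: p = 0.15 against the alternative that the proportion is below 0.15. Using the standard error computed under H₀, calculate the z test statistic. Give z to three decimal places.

p̂ = 112/805 = 0.139130.
Standard error under H₀: √(0.15×0.85/805) = 0.012585.
z = (0.139130 − 0.15)/0.012585 = -0.010870/0.012585 = -0.864.

z = -0.864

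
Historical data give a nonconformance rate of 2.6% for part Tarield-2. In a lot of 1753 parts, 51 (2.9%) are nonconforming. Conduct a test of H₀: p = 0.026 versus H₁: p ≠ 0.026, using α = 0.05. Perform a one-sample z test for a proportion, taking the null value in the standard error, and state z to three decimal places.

z = 0.814

p̂ = 51/1753 = 0.029093.
SE = √(p₀(1−p₀)/n) = √(0.025324/1753) = 0.003801.
z = (0.029093 − 0.026)/0.003801 = 0.003093/0.003801 = 0.814.
Two-sided p-value ≈ 2·Φ(−0.814) = 0.4158, so at α = 0.05 we fail to reject H₀.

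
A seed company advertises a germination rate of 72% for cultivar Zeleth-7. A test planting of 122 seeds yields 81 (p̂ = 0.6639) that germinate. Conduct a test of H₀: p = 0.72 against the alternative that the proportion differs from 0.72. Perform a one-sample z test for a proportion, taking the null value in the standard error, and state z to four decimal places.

p̂ = 81/122 ≈ 0.663934.
SE = √(p₀(1−p₀)/n) = √(0.2016/122) = 0.040650.
z = (0.663934 − 0.72)/0.040650 = -0.056066/0.040650 = -1.3792.
p-value = 2·P(Z > 1.379) ≈ 0.1678.

z = -1.3792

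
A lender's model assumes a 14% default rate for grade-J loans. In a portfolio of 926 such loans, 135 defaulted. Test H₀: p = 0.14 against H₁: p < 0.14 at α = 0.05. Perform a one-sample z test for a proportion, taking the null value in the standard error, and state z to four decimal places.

p̂ = 135/926 ≈ 0.145788.
Standard error under H₀: √(0.14×0.86/926) = 0.011403.
z = (0.145788 − 0.14)/0.011403 = 0.005788/0.011403 = 0.5076.
p-value = P(Z < 0.508) ≈ 0.6941, so at α = 0.05 we fail to reject H₀.

z = 0.5076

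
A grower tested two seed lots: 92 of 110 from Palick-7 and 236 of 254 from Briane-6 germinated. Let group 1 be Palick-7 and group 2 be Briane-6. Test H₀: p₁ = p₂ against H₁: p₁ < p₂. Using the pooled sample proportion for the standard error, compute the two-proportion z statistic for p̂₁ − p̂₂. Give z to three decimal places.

p̂₁ = 92/110 = 0.83636, p̂₂ = 236/254 = 0.92913.
Pooled p̂ = (92+236)/(110+254) = 328/364 = 0.90110.
SE = √(p̂(1−p̂)(1/n₁+1/n₂)) = √(0.90110·0.09890·0.0130279) = √(0.00116104) = 0.03407.
z = (0.83636 − 0.92913)/0.03407 = -0.09277/0.03407 = -2.723.
p-value = P(Z < -2.723) ≈ 0.0032.

z = -2.723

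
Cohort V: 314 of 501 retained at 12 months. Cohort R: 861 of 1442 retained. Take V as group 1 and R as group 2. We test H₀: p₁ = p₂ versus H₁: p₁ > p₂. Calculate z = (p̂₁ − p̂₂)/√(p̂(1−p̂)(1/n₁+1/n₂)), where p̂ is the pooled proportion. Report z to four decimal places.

z = 1.1698

p̂₁ = 314/501 = 0.626747, p̂₂ = 861/1442 = 0.597087.
Pooled p̂ = (314+861)/(501+1442) = 1175/1943 = 0.604735.
SE = √(p̂(1−p̂)(1/n₁+1/n₂)) = √(0.604735·0.395265·0.00268949) = √(0.00064287) = 0.025355.
z = (0.626747 − 0.597087)/0.025355 = 0.029660/0.025355 = 1.1698.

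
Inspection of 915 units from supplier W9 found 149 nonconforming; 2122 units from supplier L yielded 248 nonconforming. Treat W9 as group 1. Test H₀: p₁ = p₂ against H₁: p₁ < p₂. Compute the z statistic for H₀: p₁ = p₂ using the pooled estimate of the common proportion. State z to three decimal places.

p̂₁ = 149/915 ≈ 0.162842, p̂₂ = 248/2122 ≈ 0.116871.
Pooled p̂ = (149+248)/(915+2122) = 397/3037 = 0.130721.
SE = √(0.113633 × 0.00156415) = 0.013332.
z = (0.162842 − 0.116871)/0.013332 = 0.045971/0.013332 = 3.448.
p-value = P(Z < 3.448) ≈ 0.9997.

z = 3.448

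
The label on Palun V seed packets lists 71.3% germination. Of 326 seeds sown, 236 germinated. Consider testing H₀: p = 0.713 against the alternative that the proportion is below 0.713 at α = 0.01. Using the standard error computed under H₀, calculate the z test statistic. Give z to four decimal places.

z = 0.4361

p̂ = 236/326 = 0.723926.
Under H₀, SE = √(0.713·0.287/326) = √(0.000627702) = 0.025054.
z = (0.723926 − 0.713)/0.025054 = 0.010926/0.025054 = 0.4361.
p-value = P(Z < 0.436) ≈ 0.6686, so at α = 0.01 we fail to reject H₀.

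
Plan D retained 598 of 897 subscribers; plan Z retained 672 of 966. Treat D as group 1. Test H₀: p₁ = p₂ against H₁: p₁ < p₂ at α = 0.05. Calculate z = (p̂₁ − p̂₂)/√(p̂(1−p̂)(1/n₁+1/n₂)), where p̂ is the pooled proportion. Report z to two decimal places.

p̂₁ = 598/897 = 0.6667, p̂₂ = 672/966 = 0.6957.
Pooled p̂ = (598+672)/(897+966) = 1270/1863 = 0.6817.
SE = √(p̂(1−p̂)(1/n₁+1/n₂)) = √(0.6817·0.3183·0.00215002) = √(0.000466526) = 0.0216.
z = (0.6667 − 0.6957)/0.0216 = -0.0290/0.0216 = -1.34.
p-value = P(Z < -1.342) ≈ 0.0898, so at α = 0.05 we fail to reject H₀.

z = -1.34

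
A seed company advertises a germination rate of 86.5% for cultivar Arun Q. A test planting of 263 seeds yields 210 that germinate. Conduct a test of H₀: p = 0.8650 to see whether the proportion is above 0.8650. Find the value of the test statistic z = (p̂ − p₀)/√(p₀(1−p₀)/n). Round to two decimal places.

p̂ = 210/263 ≈ 0.79848.
Under H₀, SE = √(0.865·0.135/263) = √(0.000444011) = 0.02107.
z = (0.79848 − 0.865)/0.02107 = -0.06652/0.02107 = -3.16.
p-value = P(Z > -3.157) ≈ 0.9992.

z = -3.16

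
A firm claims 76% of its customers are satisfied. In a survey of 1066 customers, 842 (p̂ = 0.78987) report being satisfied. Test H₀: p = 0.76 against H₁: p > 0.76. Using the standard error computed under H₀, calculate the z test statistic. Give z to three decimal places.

p̂ = 842/1066 ≈ 0.789869.
Under H₀, SE = √(0.76·0.24/1066) = √(0.000171107) = 0.013081.
z = (0.789869 − 0.76)/0.013081 = 0.029869/0.013081 = 2.283.
p-value = P(Z > 2.283) ≈ 0.0112.

z = 2.283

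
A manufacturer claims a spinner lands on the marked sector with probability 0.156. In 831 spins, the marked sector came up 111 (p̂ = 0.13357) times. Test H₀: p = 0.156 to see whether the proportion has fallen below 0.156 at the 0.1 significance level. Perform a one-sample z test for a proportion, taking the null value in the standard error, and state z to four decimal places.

p̂ = 111/831 = 0.1335740.
Standard error under H₀: √(0.156×0.844/831) = 0.0125873.
z = (0.1335740 − 0.156)/0.0125873 = -0.0224260/0.0125873 = -1.7816.
p-value = P(Z < -1.782) ≈ 0.0374, so at α = 0.1 we reject H₀.

z = -1.7816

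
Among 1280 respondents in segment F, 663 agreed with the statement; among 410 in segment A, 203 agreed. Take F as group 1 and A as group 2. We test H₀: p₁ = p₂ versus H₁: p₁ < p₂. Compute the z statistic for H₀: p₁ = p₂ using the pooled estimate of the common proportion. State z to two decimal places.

p̂₁ = 663/1280 ≈ 0.5180, p̂₂ = 203/410 ≈ 0.4951.
Pooled p̂ = (663+203)/(1280+410) = 866/1690 = 0.5124.
SE = √(p̂(1−p̂)(1/n₁+1/n₂)) = √(0.5124·0.4876·0.00322027) = √(0.000804571) = 0.0284.
z = (0.5180 − 0.4951)/0.0284 = 0.0229/0.0284 = 0.81.
p-value = P(Z < 0.805) ≈ 0.7897.

z = 0.81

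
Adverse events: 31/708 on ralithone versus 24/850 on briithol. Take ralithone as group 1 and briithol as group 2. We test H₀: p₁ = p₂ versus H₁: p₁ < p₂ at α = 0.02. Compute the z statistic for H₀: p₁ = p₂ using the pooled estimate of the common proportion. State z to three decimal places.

p̂₁ = 31/708 = 0.04379, p̂₂ = 24/850 = 0.02824.
Pooled p̂ = (31+24)/(708+850) = 55/1558 = 0.03530.
SE = √(p̂(1−p̂)(1/n₁+1/n₂)) = √(0.03530·0.96470·0.0025889) = √(8.81662e-05) = 0.00939.
z = (0.04379 − 0.02824)/0.00939 = 0.01555/0.00939 = 1.656.
p-value = P(Z < 1.656) ≈ 0.9511. With α = 0.02, fail to reject H₀.

z = 1.656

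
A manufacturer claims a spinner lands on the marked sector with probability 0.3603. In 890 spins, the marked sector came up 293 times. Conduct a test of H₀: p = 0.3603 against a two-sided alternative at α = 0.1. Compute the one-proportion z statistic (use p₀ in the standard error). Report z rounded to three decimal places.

z = -1.932

p̂ = 293/890 = 0.32921.
Under H₀, SE = √(0.3603·0.6397/890) = √(0.000258971) = 0.01609.
z = (0.32921 − 0.3603)/0.01609 = -0.03109/0.01609 = -1.932.
Two-sided p-value ≈ 2·Φ(−1.932) = 0.0534. With α = 0.1, reject H₀.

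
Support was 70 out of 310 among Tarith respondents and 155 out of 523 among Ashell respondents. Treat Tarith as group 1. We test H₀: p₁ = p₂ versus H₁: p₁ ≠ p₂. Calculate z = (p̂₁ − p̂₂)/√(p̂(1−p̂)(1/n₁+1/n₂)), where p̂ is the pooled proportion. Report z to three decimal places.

p̂₁ = 70/310 ≈ 0.22581, p̂₂ = 155/523 ≈ 0.29637.
Pooled p̂ = (70+155)/(310+523) = 225/833 = 0.27011.
SE = √(0.19715 × 0.00513785) = 0.03183.
z = (0.22581 − 0.29637)/0.03183 = -0.07056/0.03183 = -2.217.
p-value = 2·P(Z > 2.217) ≈ 0.0266.

z = -2.217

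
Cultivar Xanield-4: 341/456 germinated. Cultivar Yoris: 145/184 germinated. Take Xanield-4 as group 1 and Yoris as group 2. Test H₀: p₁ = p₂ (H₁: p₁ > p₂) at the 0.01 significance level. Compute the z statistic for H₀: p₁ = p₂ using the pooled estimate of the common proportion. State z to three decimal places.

z = -1.078

p̂₁ = 341/456 ≈ 0.74781, p̂₂ = 145/184 ≈ 0.78804.
Pooled p̂ = (341+145)/(456+184) = 486/640 = 0.75938.
SE = √(p̂(1−p̂)(1/n₁+1/n₂)) = √(0.75938·0.24062·0.00762777) = √(0.00139378) = 0.03733.
z = (0.74781 − 0.78804)/0.03733 = -0.04023/0.03733 = -1.078.
p-value = P(Z > -1.078) ≈ 0.8594, so at α = 0.01 we fail to reject H₀.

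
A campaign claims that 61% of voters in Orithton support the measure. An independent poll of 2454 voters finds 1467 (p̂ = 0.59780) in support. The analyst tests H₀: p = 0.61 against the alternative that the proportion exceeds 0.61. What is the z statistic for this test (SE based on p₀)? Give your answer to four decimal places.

z = -1.2391

p̂ = 1467/2454 ≈ 0.597800.
Under H₀, SE = √(0.61·0.39/2454) = √(9.69438e-05) = 0.009846.
z = (0.597800 − 0.61)/0.009846 = -0.012200/0.009846 = -1.2391.
p-value = P(Z > -1.239) ≈ 0.8924.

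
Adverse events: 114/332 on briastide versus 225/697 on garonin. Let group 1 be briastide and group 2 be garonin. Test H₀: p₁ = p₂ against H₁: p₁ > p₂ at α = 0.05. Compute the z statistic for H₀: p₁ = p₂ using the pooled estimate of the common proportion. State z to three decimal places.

p̂₁ = 114/332 = 0.34337, p̂₂ = 225/697 = 0.32281.
Pooled p̂ = (114+225)/(332+697) = 339/1029 = 0.32945.
SE = √(p̂(1−p̂)(1/n₁+1/n₂)) = √(0.32945·0.67055·0.00444677) = √(0.000982342) = 0.03134.
z = (0.34337 − 0.32281)/0.03134 = 0.02056/0.03134 = 0.656.
p-value = P(Z > 0.656) ≈ 0.2559, so at α = 0.05 we fail to reject H₀.

z = 0.656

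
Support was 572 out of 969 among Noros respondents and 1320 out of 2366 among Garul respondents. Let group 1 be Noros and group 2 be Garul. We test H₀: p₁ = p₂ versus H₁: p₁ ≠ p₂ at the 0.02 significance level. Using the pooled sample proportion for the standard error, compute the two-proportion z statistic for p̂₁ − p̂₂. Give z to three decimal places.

z = 1.714

p̂₁ = 572/969 = 0.59030, p̂₂ = 1320/2366 = 0.55790.
Pooled p̂ = (572+1320)/(969+2366) = 1892/3335 = 0.56732.
SE = √(0.245469 × 0.00145465) = 0.01890.
z = (0.59030 − 0.55790)/0.01890 = 0.03240/0.01890 = 1.714.
p-value = 2·P(Z > 1.714) ≈ 0.0865, so at α = 0.02 we fail to reject H₀.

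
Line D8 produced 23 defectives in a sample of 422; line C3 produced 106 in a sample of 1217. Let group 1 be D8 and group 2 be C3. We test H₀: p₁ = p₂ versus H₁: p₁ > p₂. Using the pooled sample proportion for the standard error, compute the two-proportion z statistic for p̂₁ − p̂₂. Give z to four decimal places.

z = -2.1428

p̂₁ = 23/422 = 0.054502, p̂₂ = 106/1217 = 0.087099.
Pooled p̂ = (23+106)/(422+1217) = 129/1639 = 0.078707.
SE = √(0.0725118 × 0.00319136) = 0.015212.
z = (0.054502 − 0.087099)/0.015212 = -0.032597/0.015212 = -2.1428.
p-value = P(Z > -2.143) ≈ 0.9839.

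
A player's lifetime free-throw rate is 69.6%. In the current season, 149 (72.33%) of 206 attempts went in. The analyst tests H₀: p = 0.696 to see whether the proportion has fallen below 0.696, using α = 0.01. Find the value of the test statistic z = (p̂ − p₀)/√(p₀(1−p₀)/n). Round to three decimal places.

z = 0.852

p̂ = 149/206 = 0.72330.
SE = √(p₀(1−p₀)/n) = √(0.21158/206) = 0.03205.
z = (0.72330 − 0.696)/0.03205 = 0.02730/0.03205 = 0.852.
p-value = P(Z < 0.852) ≈ 0.8029. With α = 0.01, fail to reject H₀.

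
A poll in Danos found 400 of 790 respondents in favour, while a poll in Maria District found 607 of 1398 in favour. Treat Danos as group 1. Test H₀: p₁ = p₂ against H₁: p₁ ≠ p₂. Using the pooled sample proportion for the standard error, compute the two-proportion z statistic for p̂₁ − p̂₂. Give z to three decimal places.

p̂₁ = 400/790 = 0.50633, p̂₂ = 607/1398 = 0.43419.
Pooled p̂ = (400+607)/(790+1398) = 1007/2188 = 0.46024.
SE = √(0.248419 × 0.00198113) = 0.02218.
z = (0.50633 − 0.43419)/0.02218 = 0.07214/0.02218 = 3.252.

z = 3.252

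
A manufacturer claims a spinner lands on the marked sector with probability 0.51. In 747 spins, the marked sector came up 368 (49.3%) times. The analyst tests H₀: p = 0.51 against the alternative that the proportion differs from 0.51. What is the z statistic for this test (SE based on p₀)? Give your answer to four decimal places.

z = -0.9493

p̂ = 368/747 ≈ 0.492637.
Standard error under H₀: √(0.51×0.49/747) = 0.018290.
z = (0.492637 − 0.51)/0.018290 = -0.017363/0.018290 = -0.9493.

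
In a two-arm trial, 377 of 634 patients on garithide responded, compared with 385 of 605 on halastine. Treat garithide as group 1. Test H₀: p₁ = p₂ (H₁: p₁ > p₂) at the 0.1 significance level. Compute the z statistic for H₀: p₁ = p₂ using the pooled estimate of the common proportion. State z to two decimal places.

z = -1.51

p̂₁ = 377/634 ≈ 0.5946, p̂₂ = 385/605 ≈ 0.6364.
Pooled p̂ = (377+385)/(634+605) = 762/1239 = 0.6150.
SE = √(0.236772 × 0.00323018) = 0.0277.
z = (0.5946 − 0.6364)/0.0277 = -0.0418/0.0277 = -1.51.
p-value = P(Z > -1.509) ≈ 0.9343. With α = 0.1, fail to reject H₀.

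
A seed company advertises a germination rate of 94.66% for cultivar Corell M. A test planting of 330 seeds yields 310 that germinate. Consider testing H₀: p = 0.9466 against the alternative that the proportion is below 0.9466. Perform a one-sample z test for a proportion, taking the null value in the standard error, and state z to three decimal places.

z = -0.582

p̂ = 310/330 ≈ 0.93939.
Standard error under H₀: √(0.9466×0.0534/330) = 0.01238.
z = (0.93939 − 0.9466)/0.01238 = -0.00721/0.01238 = -0.582.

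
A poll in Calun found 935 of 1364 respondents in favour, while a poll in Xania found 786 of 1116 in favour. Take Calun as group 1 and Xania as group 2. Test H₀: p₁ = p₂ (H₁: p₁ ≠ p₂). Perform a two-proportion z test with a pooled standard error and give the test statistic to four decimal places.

p̂₁ = 935/1364 = 0.685484, p̂₂ = 786/1116 = 0.704301.
Pooled p̂ = (935+786)/(1364+1116) = 1721/2480 = 0.693952.
SE = √(0.212383 × 0.0016292) = 0.018601.
z = (0.685484 − 0.704301)/0.018601 = -0.018817/0.018601 = -1.0116.
p-value = 2·P(Z > 1.012) ≈ 0.3117.

z = -1.0116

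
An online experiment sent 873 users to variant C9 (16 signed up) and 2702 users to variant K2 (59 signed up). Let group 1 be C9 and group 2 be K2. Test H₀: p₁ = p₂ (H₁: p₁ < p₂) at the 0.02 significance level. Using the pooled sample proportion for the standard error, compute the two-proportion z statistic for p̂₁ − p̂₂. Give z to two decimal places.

z = -0.63

p̂₁ = 16/873 = 0.01833, p̂₂ = 59/2702 = 0.02184.
Pooled p̂ = (16+59)/(873+2702) = 75/3575 = 0.02098.
SE = √(p̂(1−p̂)(1/n₁+1/n₂)) = √(0.02098·0.97902·0.00151557) = √(3.11282e-05) = 0.00558.
z = (0.01833 − 0.02184)/0.00558 = -0.00351/0.00558 = -0.63.
p-value = P(Z < -0.629) ≈ 0.2647; since p > α = 0.02, fail to reject H₀.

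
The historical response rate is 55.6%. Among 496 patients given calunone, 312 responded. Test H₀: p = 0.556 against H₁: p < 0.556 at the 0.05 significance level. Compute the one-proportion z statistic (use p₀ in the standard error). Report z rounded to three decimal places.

z = 3.274

p̂ = 312/496 = 0.629032.
Under H₀, SE = √(0.556·0.444/496) = √(0.00049771) = 0.022309.
z = (0.629032 − 0.556)/0.022309 = 0.073032/0.022309 = 3.274.
p-value = P(Z < 3.274) ≈ 0.9995. With α = 0.05, fail to reject H₀.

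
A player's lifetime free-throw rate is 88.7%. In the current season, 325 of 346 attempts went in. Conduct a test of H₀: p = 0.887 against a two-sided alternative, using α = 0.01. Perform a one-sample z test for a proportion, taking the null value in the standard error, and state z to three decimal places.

p̂ = 325/346 ≈ 0.93931.
Under H₀, SE = √(0.887·0.113/346) = √(0.000289685) = 0.01702.
z = (0.93931 − 0.887)/0.01702 = 0.05231/0.01702 = 3.073.
Two-sided p-value ≈ 2·Φ(−3.073) = 0.0021; since p < α = 0.01, reject H₀.

z = 3.073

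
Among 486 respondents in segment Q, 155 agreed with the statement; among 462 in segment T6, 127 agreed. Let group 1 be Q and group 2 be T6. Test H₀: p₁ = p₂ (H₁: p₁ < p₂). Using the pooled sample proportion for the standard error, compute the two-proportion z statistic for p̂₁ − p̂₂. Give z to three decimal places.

z = 1.483

p̂₁ = 155/486 ≈ 0.31893, p̂₂ = 127/462 ≈ 0.27489.
Pooled p̂ = (155+127)/(486+462) = 282/948 = 0.29747.
SE = √(p̂(1−p̂)(1/n₁+1/n₂)) = √(0.29747·0.70253·0.00422212) = √(0.000882342) = 0.02970.
z = (0.31893 − 0.27489)/0.02970 = 0.04404/0.02970 = 1.483.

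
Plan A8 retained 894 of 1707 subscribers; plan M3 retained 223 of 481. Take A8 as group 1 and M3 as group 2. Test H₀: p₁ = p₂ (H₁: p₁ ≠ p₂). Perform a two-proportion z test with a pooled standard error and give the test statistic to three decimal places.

p̂₁ = 894/1707 = 0.52373, p̂₂ = 223/481 = 0.46362.
Pooled p̂ = (894+223)/(1707+481) = 1117/2188 = 0.51051.
SE = √(0.24989 × 0.00266483) = 0.02581.
z = (0.52373 − 0.46362)/0.02581 = 0.06011/0.02581 = 2.329.
p-value = 2·P(Z > 2.329) ≈ 0.0198.

z = 2.329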